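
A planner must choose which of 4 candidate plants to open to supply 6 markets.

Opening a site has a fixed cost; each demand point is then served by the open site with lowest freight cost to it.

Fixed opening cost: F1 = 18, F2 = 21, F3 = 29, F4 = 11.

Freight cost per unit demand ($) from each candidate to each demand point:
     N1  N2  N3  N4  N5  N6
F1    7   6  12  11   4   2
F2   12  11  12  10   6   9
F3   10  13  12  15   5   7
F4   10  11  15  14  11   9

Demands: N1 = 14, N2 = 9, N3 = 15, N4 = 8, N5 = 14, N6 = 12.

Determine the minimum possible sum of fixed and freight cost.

518

Open {F1}: assign each demand point to its cheapest open site.
  N1→F1 14×7=98, N2→F1 9×6=54, N3→F1 15×12=180, N4→F1 8×11=88, N5→F1 14×4=56, N6→F1 12×2=24
  freight cost 500, fixed 18 → total 518.
Compare {F1, F4}: freight cost 500 + fixed 29 = 529.
Compare {F1, F2}: freight cost 492 + fixed 39 = 531.
Compare {F1, F2, F4}: freight cost 492 + fixed 50 = 542.
All other subsets cost ≥ 529. Minimum total cost: 518.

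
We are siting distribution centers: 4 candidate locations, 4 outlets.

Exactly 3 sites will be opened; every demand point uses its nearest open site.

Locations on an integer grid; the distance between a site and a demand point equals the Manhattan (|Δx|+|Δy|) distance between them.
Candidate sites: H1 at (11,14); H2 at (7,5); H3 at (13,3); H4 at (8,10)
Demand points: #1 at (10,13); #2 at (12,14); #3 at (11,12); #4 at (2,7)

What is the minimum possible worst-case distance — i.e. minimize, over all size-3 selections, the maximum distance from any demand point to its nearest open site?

7

Open {H1, H2, H3}.
  Farthest demand point is #4 at distance 7 (to H2); all others are ≤ 7.
With {H1, H2, H4} the worst case is 7.
With {H2, H3, H4} the worst case is 8.
No size-3 selection achieves below 7.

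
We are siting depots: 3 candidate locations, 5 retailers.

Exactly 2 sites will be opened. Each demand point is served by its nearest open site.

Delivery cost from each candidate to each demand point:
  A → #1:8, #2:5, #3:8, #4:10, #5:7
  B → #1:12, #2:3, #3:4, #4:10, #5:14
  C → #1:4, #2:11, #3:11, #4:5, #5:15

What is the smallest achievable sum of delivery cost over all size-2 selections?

29

Open {A, C}.
  #1→C 4, #2→A 5, #3→A 8, #4→C 5, #5→A 7  ⇒ total 29.
Compare {B, C}: total 30.
Compare {A, B}: total 32.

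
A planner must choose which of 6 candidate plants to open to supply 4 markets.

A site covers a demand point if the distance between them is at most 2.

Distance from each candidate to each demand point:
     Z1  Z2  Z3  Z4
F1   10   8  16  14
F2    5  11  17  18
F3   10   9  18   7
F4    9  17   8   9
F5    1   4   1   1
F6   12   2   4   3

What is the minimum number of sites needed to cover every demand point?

2

Coverage sets (demand points within 2 of each site):
  F1: {}
  F2: {}
  F3: {}
  F4: {}
  F5: {Z1, Z3, Z4}
  F6: {Z2}
No single site covers all 4 demand points.
But {F5, F6} covers everything, so the minimum is 2.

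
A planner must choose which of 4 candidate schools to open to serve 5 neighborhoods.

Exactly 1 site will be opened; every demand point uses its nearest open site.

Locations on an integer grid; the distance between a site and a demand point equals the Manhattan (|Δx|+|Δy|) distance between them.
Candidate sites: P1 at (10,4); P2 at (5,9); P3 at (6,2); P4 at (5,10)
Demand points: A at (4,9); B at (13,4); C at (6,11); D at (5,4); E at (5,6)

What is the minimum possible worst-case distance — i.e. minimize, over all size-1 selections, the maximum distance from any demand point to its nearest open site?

9

Open {P3}.
  Farthest demand point is A at distance 9 (to P3); all others are ≤ 9.
With {P1} the worst case is 11.
With {P2} the worst case is 13.
No size-1 selection achieves below 9.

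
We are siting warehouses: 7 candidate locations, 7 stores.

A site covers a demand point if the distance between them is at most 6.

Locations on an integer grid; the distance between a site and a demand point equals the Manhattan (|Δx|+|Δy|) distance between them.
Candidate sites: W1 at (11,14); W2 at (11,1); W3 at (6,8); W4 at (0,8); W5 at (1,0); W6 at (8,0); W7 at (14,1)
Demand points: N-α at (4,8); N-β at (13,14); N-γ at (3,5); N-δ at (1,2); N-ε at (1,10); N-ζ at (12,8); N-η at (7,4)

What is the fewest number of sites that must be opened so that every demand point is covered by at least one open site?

Coverage sets (demand points within 6 of each site):
  W1: {N-β}
  W2: {}
  W3: {N-α, N-γ, N-ζ, N-η}
  W4: {N-α, N-γ, N-ε}
  W5: {N-δ}
  W6: {N-η}
  W7: {}
No 3 sites suffice: every size-3 union leaves at least one demand point uncovered.
But {W1, W3, W4, W5} covers everything, so the minimum is 4.

4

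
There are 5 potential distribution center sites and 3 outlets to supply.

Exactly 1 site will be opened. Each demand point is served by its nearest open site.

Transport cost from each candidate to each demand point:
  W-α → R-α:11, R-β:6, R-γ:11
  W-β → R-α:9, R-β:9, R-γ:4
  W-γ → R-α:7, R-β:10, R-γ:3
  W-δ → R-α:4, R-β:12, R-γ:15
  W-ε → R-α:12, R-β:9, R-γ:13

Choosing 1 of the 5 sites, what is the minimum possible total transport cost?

Open {W-γ}.
  R-α→W-γ 7, R-β→W-γ 10, R-γ→W-γ 3  ⇒ total 20.
Compare {W-β}: total 22.
Compare {W-α}: total 28.
No size-1 selection does better; minimum is 20.

20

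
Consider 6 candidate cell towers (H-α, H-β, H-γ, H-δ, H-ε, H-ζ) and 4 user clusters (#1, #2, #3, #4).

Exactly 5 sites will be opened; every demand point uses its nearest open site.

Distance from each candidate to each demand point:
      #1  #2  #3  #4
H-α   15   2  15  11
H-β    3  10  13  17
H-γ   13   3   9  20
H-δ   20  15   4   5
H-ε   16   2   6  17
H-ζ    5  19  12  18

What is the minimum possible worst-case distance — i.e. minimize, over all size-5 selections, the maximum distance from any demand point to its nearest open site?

5

Open {H-α, H-β, H-γ, H-δ, H-ε}.
  Farthest demand point is #4 at distance 5 (to H-δ); all others are ≤ 5.
With {H-α, H-β, H-γ, H-δ, H-ζ} the worst case is 5.
With {H-α, H-β, H-δ, H-ε, H-ζ} the worst case is 5.
No size-5 selection achieves below 5.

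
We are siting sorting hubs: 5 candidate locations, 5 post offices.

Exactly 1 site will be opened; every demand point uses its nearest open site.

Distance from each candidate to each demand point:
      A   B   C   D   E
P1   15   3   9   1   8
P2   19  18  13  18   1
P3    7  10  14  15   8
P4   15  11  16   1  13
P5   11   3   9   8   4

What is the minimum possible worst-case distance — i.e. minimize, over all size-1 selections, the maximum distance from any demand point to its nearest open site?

Open {P5}.
  Farthest demand point is A at distance 11 (to P5); all others are ≤ 11.
With {P1} the worst case is 15.
With {P3} the worst case is 15.
No size-1 selection achieves below 11.

11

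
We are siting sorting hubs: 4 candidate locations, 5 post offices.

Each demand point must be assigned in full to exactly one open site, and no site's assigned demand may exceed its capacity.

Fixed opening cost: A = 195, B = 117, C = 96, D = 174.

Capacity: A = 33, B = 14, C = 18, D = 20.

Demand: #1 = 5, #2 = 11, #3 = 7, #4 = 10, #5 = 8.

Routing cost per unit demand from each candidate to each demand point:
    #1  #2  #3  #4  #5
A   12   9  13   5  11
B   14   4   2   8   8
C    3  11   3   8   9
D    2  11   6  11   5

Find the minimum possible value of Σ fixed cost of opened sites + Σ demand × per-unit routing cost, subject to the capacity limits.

Open {A, C}; cheapest assignment that respects the capacities:
  A (cap 33, load 29): #2, #4, #5 — cost 11×9 + 10×5 + 8×11 = 237
  C (cap 18, load 12): #1, #3 — cost 5×3 + 7×3 = 36
  Shipping 273, fixed 291 → total 564.
  Any other capacity-feasible assignment to {A, C} ships for at least 273.
Compare {B, C, D}: its best feasible assignment gives total 582.
Compare {A, D}: its best feasible assignment gives total 610.
Every other set of open sites that can feasibly serve all demand totals ≥ 582 even under its best assignment. Minimum: 564.

564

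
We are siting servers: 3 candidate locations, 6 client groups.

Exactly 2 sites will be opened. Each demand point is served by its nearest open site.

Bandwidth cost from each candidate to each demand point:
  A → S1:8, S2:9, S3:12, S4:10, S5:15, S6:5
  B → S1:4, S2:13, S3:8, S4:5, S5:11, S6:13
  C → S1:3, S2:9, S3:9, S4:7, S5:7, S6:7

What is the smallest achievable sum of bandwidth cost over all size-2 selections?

Open {B, C}.
  S1→C 3, S2→C 9, S3→B 8, S4→B 5, S5→C 7, S6→C 7  ⇒ total 39.
Compare {A, C}: total 40.
Compare {A, B}: total 42.

39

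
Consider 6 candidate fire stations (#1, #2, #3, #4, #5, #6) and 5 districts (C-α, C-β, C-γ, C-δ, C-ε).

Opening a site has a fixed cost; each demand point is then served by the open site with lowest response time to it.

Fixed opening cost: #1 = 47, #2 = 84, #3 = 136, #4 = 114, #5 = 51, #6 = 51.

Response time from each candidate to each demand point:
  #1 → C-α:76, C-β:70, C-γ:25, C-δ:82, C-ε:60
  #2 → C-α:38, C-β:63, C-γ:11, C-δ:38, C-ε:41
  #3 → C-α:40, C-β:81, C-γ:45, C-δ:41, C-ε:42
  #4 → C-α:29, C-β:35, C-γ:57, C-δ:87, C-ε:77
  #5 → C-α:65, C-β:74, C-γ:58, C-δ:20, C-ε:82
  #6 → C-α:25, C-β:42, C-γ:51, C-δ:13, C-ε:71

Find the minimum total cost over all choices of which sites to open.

Open {#6}: assign each demand point to its cheapest open site.
  C-α→#6 25, C-β→#6 42, C-γ→#6 51, C-δ→#6 13, C-ε→#6 71
  response time 202, fixed 51 → total 253.
Compare {#1, #6}: response time 165 + fixed 98 = 263.
Compare {#2, #6}: response time 132 + fixed 135 = 267.
Compare {#2}: response time 191 + fixed 84 = 275.
All other subsets cost ≥ 263. Minimum total cost: 253.

253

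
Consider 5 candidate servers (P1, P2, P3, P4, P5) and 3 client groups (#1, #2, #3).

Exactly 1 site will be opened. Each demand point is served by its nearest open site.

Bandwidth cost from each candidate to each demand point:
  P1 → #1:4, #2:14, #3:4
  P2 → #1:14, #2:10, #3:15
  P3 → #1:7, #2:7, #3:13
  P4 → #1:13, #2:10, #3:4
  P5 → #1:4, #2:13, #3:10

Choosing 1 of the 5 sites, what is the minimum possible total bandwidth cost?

Open {P1}.
  #1→P1 4, #2→P1 14, #3→P1 4  ⇒ total 22.
Compare {P3}: total 27.
Compare {P4}: total 27.
No size-1 selection does better; minimum is 22.

22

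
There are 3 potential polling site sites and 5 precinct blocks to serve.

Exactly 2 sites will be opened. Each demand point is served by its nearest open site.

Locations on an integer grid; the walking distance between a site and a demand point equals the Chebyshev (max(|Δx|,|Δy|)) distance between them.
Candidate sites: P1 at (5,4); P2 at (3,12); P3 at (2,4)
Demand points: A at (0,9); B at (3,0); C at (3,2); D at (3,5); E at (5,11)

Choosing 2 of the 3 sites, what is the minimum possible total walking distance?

Open {P2, P3}.
  A→P2 3, B→P3 4, C→P3 2, D→P3 1, E→P2 2  ⇒ total 12.
Compare {P1, P2}: total 13.
Compare {P1, P3}: total 19.

12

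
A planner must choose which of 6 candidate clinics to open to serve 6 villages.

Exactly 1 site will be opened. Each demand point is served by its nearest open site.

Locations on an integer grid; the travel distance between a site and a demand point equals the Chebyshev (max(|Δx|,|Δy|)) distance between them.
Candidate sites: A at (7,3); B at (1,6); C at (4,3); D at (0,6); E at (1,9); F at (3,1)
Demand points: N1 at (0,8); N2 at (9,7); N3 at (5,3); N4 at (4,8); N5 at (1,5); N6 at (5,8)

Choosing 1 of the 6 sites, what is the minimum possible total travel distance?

22

Open {B}.
  N1→B 2, N2→B 8, N3→B 4, N4→B 3, N5→B 1, N6→B 4  ⇒ total 22.
Compare {C}: total 24.
Compare {D}: total 26.
No size-1 selection does better; minimum is 22.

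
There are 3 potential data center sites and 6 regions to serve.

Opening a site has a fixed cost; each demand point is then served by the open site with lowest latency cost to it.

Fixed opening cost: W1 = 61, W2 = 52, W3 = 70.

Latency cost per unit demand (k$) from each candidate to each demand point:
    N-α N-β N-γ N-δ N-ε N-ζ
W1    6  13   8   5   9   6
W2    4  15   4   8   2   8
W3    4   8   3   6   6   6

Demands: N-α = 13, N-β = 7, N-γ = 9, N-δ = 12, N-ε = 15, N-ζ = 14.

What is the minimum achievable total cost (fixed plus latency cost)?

Open {W2, W3}: assign each demand point to its cheapest open site.
  N-α→W2 13×4=52, N-β→W3 7×8=56, N-γ→W3 9×3=27, N-δ→W3 12×6=72, N-ε→W2 15×2=30, N-ζ→W3 14×6=84
  latency cost 321, fixed 122 → total 443.
Compare {W3}: latency cost 381 + fixed 70 = 451.
Compare {W1, W2}: latency cost 353 + fixed 113 = 466.
Compare {W2}: latency cost 431 + fixed 52 = 483.
All other subsets cost ≥ 451. Minimum total cost: 443.

443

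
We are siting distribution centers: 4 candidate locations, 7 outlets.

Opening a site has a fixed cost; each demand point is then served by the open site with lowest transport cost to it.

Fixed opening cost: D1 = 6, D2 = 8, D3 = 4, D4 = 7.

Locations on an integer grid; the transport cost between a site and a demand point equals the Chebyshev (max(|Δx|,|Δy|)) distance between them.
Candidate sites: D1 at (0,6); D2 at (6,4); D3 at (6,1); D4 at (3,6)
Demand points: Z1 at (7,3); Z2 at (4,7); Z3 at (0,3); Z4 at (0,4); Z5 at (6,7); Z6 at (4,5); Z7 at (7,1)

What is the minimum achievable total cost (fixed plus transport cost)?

Open {D3, D4}: assign each demand point to its cheapest open site.
  Z1→D3 2, Z2→D4 1, Z3→D4 3, Z4→D4 3, Z5→D4 3, Z6→D4 1, Z7→D3 1
  transport cost 14, fixed 11 → total 25.
Compare {D4}: transport cost 20 + fixed 7 = 27.
Compare {D2, D4}: transport cost 15 + fixed 15 = 30.
Compare {D1, D3, D4}: transport cost 13 + fixed 17 = 30.
All other subsets cost ≥ 27. Minimum total cost: 25.

25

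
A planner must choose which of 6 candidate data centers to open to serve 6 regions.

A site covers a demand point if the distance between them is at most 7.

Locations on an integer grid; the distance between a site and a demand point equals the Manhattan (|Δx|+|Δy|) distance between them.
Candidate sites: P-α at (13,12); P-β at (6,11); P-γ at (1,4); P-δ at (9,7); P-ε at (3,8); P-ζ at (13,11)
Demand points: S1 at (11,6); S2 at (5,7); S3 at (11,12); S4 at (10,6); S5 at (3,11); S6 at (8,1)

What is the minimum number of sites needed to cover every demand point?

2

Coverage sets (demand points within 7 of each site):
  P-α: {S3}
  P-β: {S2, S3, S5}
  P-γ: {S2}
  P-δ: {S1, S2, S3, S4, S6}
  P-ε: {S2, S5}
  P-ζ: {S1, S3}
No single site covers all 6 demand points.
But {P-β, P-δ} covers everything, so the minimum is 2.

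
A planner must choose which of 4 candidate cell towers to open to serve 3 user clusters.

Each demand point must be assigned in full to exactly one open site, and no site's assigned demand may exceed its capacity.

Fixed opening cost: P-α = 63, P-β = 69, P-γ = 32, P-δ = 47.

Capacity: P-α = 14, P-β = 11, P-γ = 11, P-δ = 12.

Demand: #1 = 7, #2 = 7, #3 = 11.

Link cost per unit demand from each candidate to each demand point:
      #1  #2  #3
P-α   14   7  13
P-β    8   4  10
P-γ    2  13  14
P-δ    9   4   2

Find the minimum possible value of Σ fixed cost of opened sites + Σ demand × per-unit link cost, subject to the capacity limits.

212

Open {P-β, P-γ, P-δ}; cheapest assignment that respects the capacities:
  P-β (cap 11, load 7): #2 — cost 7×4 = 28
  P-γ (cap 11, load 7): #1 — cost 7×2 = 14
  P-δ (cap 12, load 11): #3 — cost 11×2 = 22
  Shipping 64, fixed 148 → total 212.
  Any other capacity-feasible assignment to {P-β, P-γ, P-δ} ships for at least 64.
Compare {P-α, P-γ, P-δ}: its best feasible assignment gives total 227.
Compare {P-α, P-β, P-γ, P-δ}: its best feasible assignment gives total 275.
Every other set of open sites that can feasibly serve all demand totals ≥ 227 even under its best assignment. Minimum: 212.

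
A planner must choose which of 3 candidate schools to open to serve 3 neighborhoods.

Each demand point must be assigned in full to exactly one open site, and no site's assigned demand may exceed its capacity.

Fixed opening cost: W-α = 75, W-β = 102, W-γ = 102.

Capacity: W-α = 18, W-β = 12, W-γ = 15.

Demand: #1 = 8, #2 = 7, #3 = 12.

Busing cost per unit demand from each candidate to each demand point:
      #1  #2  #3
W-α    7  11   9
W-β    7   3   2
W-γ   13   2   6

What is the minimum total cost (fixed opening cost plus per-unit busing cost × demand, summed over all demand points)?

Open {W-α, W-β}; cheapest assignment that respects the capacities:
  W-α (cap 18, load 15): #1, #2 — cost 8×7 + 7×11 = 133
  W-β (cap 12, load 12): #3 — cost 12×2 = 24
  Shipping 157, fixed 177 → total 334.
  Any other capacity-feasible assignment to {W-α, W-β} ships for at least 157.
Compare {W-β, W-γ}: its best feasible assignment gives total 346.
Compare {W-α, W-β, W-γ}: its best feasible assignment gives total 373.
Every other set of open sites that can feasibly serve all demand totals ≥ 346 even under its best assignment. Minimum: 334.

334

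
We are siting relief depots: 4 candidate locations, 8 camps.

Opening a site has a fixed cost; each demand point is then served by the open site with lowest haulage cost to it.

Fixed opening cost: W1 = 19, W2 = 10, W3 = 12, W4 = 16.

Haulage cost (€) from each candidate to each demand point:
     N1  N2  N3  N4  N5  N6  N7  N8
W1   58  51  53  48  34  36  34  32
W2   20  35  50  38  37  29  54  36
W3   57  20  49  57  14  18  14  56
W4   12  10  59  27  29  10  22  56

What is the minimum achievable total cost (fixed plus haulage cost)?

Open {W2, W3, W4}: assign each demand point to its cheapest open site.
  N1→W4 12, N2→W4 10, N3→W3 49, N4→W4 27, N5→W3 14, N6→W4 10, N7→W3 14, N8→W2 36
  haulage cost 172, fixed 38 → total 210.
Compare {W1, W3, W4}: haulage cost 168 + fixed 47 = 215.
Compare {W3, W4}: haulage cost 192 + fixed 28 = 220.
Compare {W2, W4}: haulage cost 196 + fixed 26 = 222.
All other subsets cost ≥ 215. Minimum total cost: 210.

210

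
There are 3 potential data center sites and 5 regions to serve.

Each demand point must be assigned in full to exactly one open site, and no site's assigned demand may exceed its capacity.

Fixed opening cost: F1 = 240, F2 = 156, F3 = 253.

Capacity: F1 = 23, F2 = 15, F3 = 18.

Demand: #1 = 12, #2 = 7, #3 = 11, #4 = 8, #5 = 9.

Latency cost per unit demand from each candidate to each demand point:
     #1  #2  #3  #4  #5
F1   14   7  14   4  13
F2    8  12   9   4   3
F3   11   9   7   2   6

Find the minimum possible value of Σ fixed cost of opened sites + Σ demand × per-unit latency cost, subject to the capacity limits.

1016

Open {F1, F2, F3}; cheapest assignment that respects the capacities:
  F1 (cap 23, load 20): #1, #4 — cost 12×14 + 8×4 = 200
  F2 (cap 15, load 9): #5 — cost 9×3 = 27
  F3 (cap 18, load 18): #2, #3 — cost 7×9 + 11×7 = 140
  Shipping 367, fixed 649 → total 1016.
  Any other capacity-feasible assignment to {F1, F2, F3} ships for at least 367.
Total demand is 47 and no other set of sites has combined capacity ≥ 47, so {F1, F2, F3} is the only feasible choice of open sites. Minimum: 1016.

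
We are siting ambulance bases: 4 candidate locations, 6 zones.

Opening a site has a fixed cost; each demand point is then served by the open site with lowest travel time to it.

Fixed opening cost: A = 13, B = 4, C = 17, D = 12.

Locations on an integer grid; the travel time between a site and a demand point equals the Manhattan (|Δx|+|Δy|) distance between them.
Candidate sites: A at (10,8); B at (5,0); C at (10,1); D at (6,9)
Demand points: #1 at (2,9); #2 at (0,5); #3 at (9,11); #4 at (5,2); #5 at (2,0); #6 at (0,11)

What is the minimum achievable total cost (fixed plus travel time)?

48

Open {B, D}: assign each demand point to its cheapest open site.
  #1→D 4, #2→B 10, #3→D 5, #4→B 2, #5→B 3, #6→D 8
  travel time 32, fixed 16 → total 48.
Compare {A, B}: travel time 41 + fixed 17 = 58.
Compare {D}: travel time 48 + fixed 12 = 60.
Compare {A, B, D}: travel time 31 + fixed 29 = 60.
All other subsets cost ≥ 58. Minimum total cost: 48.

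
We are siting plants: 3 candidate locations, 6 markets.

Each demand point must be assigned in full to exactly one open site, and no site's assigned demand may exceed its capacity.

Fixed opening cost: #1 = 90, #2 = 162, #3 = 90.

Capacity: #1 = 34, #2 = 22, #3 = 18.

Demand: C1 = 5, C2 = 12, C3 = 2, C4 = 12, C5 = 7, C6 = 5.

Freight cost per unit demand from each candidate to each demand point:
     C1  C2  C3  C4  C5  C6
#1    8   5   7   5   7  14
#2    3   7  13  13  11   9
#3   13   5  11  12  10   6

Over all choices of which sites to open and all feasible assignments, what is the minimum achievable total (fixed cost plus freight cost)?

433

Open {#1, #3}; cheapest assignment that respects the capacities:
  #1 (cap 34, load 26): C1, C3, C4, C5 — cost 5×8 + 2×7 + 12×5 + 7×7 = 163
  #3 (cap 18, load 17): C2, C6 — cost 12×5 + 5×6 = 90
  Shipping 253, fixed 180 → total 433.
  Any other capacity-feasible assignment to {#1, #3} ships for at least 253.
Compare {#1, #2}: its best feasible assignment gives total 495.
Compare {#1, #2, #3}: its best feasible assignment gives total 570.
Every other set of open sites that can feasibly serve all demand totals ≥ 495 even under its best assignment. Minimum: 433.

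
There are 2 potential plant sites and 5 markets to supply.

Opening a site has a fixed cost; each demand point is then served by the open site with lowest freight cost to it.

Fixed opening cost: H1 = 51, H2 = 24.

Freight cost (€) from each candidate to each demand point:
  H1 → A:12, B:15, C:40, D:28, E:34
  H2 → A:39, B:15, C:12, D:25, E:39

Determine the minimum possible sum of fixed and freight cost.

154

Open {H2}: assign each demand point to its cheapest open site.
  A→H2 39, B→H2 15, C→H2 12, D→H2 25, E→H2 39
  freight cost 130, fixed 24 → total 154.
Compare {H1, H2}: freight cost 98 + fixed 75 = 173.
Compare {H1}: freight cost 129 + fixed 51 = 180.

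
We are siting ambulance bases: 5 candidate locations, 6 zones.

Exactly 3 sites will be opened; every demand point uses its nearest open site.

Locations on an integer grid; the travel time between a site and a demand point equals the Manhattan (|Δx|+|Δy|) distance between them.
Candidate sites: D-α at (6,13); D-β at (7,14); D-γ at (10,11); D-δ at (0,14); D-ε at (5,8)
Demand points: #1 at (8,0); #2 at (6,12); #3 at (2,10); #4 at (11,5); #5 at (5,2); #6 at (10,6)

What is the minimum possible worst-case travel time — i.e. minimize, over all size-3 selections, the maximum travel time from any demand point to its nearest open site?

Open {D-α, D-β, D-ε}.
  Farthest demand point is #1 at travel time 11 (to D-ε); all others are ≤ 11.
With {D-α, D-γ, D-ε} the worst case is 11.
With {D-α, D-δ, D-ε} the worst case is 11.
No size-3 selection achieves below 11.

11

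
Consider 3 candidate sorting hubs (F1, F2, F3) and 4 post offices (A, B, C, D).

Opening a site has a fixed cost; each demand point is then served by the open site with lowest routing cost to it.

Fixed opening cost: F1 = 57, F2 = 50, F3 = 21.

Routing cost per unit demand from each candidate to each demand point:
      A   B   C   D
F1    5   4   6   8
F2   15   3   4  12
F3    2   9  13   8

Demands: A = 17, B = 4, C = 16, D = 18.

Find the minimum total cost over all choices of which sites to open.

325

Open {F2, F3}: assign each demand point to its cheapest open site.
  A→F3 17×2=34, B→F2 4×3=12, C→F2 16×4=64, D→F3 18×8=144
  routing cost 254, fixed 71 → total 325.
Compare {F1, F3}: routing cost 290 + fixed 78 = 368.
Compare {F1, F2, F3}: routing cost 254 + fixed 128 = 382.
Compare {F1}: routing cost 341 + fixed 57 = 398.
All other subsets cost ≥ 368. Minimum total cost: 325.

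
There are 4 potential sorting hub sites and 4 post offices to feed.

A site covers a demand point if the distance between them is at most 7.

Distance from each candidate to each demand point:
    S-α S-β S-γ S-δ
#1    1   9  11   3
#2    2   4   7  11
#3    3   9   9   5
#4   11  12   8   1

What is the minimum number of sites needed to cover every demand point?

2

Coverage sets (demand points within 7 of each site):
  #1: {S-α, S-δ}
  #2: {S-α, S-β, S-γ}
  #3: {S-α, S-δ}
  #4: {S-δ}
No single site covers all 4 demand points.
But {#1, #2} covers everything, so the minimum is 2.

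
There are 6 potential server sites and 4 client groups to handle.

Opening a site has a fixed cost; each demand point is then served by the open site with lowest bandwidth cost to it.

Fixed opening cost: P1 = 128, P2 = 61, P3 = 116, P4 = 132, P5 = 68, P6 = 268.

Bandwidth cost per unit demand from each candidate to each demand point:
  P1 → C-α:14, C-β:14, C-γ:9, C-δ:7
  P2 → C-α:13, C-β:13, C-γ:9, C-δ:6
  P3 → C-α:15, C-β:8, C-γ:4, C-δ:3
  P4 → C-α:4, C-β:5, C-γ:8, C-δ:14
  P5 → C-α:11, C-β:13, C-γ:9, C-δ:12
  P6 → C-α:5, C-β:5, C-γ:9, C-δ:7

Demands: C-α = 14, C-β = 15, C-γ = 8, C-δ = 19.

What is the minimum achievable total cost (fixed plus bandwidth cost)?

468

Open {P3, P4}: assign each demand point to its cheapest open site.
  C-α→P4 14×4=56, C-β→P4 15×5=75, C-γ→P3 8×4=32, C-δ→P3 19×3=57
  bandwidth cost 220, fixed 248 → total 468.
Compare {P2, P4}: bandwidth cost 309 + fixed 193 = 502.
Compare {P2, P3, P4}: bandwidth cost 220 + fixed 309 = 529.
Compare {P3}: bandwidth cost 419 + fixed 116 = 535.
All other subsets cost ≥ 502. Minimum total cost: 468.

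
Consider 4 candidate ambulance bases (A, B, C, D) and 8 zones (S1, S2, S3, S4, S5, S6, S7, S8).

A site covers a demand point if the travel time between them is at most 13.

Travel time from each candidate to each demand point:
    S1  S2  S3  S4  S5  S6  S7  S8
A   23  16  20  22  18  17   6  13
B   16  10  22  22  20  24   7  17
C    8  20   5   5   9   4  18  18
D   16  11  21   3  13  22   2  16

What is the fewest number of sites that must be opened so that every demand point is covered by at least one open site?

Coverage sets (demand points within 13 of each site):
  A: {S7, S8}
  B: {S2, S7}
  C: {S1, S3, S4, S5, S6}
  D: {S2, S4, S5, S7}
No 2 sites suffice: every size-2 union leaves at least one demand point uncovered.
But {A, B, C} covers everything, so the minimum is 3.

3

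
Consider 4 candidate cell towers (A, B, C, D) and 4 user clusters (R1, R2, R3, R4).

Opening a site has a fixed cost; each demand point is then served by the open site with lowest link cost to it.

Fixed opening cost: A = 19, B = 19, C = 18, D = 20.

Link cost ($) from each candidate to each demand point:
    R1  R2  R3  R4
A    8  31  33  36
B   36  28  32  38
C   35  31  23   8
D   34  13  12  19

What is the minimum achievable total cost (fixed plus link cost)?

Open {A, D}: assign each demand point to its cheapest open site.
  R1→A 8, R2→D 13, R3→D 12, R4→D 19
  link cost 52, fixed 39 → total 91.
Compare {D}: link cost 78 + fixed 20 = 98.
Compare {A, C, D}: link cost 41 + fixed 57 = 98.
Compare {C, D}: link cost 67 + fixed 38 = 105.
All other subsets cost ≥ 98. Minimum total cost: 91.

91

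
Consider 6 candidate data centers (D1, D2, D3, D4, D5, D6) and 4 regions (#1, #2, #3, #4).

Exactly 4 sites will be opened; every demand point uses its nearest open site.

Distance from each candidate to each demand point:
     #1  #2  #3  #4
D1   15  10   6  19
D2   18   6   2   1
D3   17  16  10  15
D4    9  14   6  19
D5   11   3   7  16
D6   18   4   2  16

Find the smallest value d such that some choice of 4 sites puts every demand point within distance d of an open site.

Open {D1, D2, D3, D4}.
  Farthest demand point is #1 at distance 9 (to D4); all others are ≤ 9.
With {D1, D2, D4, D5} the worst case is 9.
With {D1, D2, D4, D6} the worst case is 9.
No size-4 selection achieves below 9.

9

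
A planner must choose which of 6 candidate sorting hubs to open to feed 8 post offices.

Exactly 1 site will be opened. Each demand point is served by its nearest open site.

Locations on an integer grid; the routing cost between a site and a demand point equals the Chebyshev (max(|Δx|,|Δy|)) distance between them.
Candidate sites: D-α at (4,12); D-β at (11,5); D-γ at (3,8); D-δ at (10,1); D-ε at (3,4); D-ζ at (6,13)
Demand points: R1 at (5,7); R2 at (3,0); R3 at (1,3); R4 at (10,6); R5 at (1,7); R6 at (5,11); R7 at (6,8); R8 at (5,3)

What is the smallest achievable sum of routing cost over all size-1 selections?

Open {D-ε}.
  R1→D-ε 3, R2→D-ε 4, R3→D-ε 2, R4→D-ε 7, R5→D-ε 3, R6→D-ε 7, R7→D-ε 4, R8→D-ε 2  ⇒ total 32.
Compare {D-γ}: total 35.
Compare {D-α}: total 51.
No size-1 selection does better; minimum is 32.

32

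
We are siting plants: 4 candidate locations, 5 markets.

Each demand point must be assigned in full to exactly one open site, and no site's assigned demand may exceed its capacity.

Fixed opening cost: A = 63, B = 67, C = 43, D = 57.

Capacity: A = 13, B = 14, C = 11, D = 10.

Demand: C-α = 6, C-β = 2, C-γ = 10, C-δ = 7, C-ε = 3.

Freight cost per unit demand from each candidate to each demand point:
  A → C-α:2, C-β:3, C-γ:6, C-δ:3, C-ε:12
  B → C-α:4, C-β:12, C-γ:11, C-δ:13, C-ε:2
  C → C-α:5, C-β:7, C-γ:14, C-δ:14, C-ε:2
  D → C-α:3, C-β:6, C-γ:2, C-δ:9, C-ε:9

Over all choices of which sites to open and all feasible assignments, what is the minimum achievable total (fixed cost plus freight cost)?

236

Open {A, C, D}; cheapest assignment that respects the capacities:
  A (cap 13, load 13): C-α, C-δ — cost 6×2 + 7×3 = 33
  C (cap 11, load 5): C-β, C-ε — cost 2×7 + 3×2 = 20
  D (cap 10, load 10): C-γ — cost 10×2 = 20
  Shipping 73, fixed 163 → total 236.
  Any other capacity-feasible assignment to {A, C, D} ships for at least 73.
Compare {A, B, D}: its best feasible assignment gives total 264.
Compare {A, B, C, D}: its best feasible assignment gives total 303.
Every other set of open sites that can feasibly serve all demand totals ≥ 264 even under its best assignment. Minimum: 236.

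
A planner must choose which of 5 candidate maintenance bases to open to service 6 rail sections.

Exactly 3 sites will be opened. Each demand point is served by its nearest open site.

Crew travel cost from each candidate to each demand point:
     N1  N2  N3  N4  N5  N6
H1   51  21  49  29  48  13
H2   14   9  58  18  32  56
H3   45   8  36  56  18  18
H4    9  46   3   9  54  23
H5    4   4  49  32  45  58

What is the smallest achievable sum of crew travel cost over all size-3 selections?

Open {H3, H4, H5}.
  N1→H5 4, N2→H5 4, N3→H4 3, N4→H4 9, N5→H3 18, N6→H3 18  ⇒ total 56.
Compare {H1, H3, H4}: total 60.
Compare {H2, H3, H4}: total 65.
No size-3 selection does better; minimum is 56.

56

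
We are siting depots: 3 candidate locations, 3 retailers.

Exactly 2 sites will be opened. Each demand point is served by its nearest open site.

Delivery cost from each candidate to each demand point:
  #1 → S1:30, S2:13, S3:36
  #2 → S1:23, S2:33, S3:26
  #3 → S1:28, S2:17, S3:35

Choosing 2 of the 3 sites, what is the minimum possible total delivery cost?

Open {#1, #2}.
  S1→#2 23, S2→#1 13, S3→#2 26  ⇒ total 62.
Compare {#2, #3}: total 66.
Compare {#1, #3}: total 76.

62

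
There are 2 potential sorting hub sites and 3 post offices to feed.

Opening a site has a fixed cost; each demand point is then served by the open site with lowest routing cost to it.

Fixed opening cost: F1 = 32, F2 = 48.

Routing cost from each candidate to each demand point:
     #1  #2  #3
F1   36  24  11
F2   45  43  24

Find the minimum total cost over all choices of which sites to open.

103

Open {F1}: assign each demand point to its cheapest open site.
  #1→F1 36, #2→F1 24, #3→F1 11
  routing cost 71, fixed 32 → total 103.
Compare {F1, F2}: routing cost 71 + fixed 80 = 151.
Compare {F2}: routing cost 112 + fixed 48 = 160.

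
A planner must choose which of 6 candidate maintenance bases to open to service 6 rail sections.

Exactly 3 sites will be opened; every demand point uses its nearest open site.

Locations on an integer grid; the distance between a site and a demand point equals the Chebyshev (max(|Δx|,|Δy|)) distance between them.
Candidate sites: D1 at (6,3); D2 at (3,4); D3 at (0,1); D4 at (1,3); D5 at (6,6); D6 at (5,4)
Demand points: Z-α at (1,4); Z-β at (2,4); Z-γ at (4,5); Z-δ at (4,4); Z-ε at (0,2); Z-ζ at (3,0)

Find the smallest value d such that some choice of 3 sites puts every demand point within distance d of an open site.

3

Open {D1, D2, D3}.
  Farthest demand point is Z-ζ at distance 3 (to D1); all others are ≤ 3.
With {D1, D2, D4} the worst case is 3.
With {D1, D2, D5} the worst case is 3.
No size-3 selection achieves below 3.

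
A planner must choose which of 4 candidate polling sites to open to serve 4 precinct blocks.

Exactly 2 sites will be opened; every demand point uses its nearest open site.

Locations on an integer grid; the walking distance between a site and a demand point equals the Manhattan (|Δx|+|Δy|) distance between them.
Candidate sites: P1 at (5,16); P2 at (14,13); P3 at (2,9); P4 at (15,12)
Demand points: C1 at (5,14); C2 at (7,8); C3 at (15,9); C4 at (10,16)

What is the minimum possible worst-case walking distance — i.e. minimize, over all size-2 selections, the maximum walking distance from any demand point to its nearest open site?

Open {P2, P3}.
  Farthest demand point is C1 at walking distance 8 (to P3); all others are ≤ 8.
With {P3, P4} the worst case is 9.
With {P1, P2} the worst case is 10.
No size-2 selection achieves below 8.

8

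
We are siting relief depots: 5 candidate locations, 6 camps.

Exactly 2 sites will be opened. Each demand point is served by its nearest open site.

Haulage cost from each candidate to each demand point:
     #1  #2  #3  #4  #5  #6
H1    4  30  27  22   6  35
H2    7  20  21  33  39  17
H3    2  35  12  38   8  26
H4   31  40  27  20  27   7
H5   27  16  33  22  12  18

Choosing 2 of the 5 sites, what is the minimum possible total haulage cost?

78

Open {H3, H5}.
  #1→H3 2, #2→H5 16, #3→H3 12, #4→H5 22, #5→H3 8, #6→H5 18  ⇒ total 78.
Compare {H3, H4}: total 84.
Compare {H1, H2}: total 90.
No size-2 selection does better; minimum is 78.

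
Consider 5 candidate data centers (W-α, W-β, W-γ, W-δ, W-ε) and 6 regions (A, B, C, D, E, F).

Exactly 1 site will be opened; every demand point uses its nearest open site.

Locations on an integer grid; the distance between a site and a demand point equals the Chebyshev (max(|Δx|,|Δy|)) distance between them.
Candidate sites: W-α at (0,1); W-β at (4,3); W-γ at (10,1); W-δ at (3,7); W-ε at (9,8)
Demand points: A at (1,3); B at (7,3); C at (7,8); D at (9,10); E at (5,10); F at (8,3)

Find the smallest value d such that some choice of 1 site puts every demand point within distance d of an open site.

6

Open {W-δ}.
  Farthest demand point is D at distance 6 (to W-δ); all others are ≤ 6.
With {W-β} the worst case is 7.
With {W-ε} the worst case is 8.
No size-1 selection achieves below 6.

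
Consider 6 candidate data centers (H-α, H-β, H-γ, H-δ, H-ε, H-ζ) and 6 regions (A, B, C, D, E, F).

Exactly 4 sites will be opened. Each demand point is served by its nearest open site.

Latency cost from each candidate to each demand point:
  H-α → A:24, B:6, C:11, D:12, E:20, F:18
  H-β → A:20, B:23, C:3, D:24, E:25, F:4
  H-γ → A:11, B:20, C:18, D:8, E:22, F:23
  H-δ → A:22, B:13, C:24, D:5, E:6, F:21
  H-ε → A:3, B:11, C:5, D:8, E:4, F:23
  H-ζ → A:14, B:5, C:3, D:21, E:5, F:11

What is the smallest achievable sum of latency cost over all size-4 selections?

Open {H-β, H-δ, H-ε, H-ζ}.
  A→H-ε 3, B→H-ζ 5, C→H-β 3, D→H-δ 5, E→H-ε 4, F→H-β 4  ⇒ total 24.
Compare {H-α, H-β, H-δ, H-ε}: total 25.
Compare {H-α, H-β, H-ε, H-ζ}: total 27.
No size-4 selection does better; minimum is 24.

24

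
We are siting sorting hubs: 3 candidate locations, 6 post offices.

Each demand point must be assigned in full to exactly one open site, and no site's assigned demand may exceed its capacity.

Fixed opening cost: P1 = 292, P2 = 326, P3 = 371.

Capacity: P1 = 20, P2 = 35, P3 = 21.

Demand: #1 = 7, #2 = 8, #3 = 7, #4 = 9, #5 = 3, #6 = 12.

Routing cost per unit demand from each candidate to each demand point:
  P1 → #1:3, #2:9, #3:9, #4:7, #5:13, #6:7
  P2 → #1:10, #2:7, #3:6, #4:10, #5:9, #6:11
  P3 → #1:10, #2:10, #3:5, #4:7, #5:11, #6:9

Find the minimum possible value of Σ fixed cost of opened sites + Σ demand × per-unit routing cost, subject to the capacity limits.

938

Open {P1, P2}; cheapest assignment that respects the capacities:
  P1 (cap 20, load 19): #1, #6 — cost 7×3 + 12×7 = 105
  P2 (cap 35, load 27): #2, #3, #4, #5 — cost 8×7 + 7×6 + 9×10 + 3×9 = 215
  Shipping 320, fixed 618 → total 938.
  Any other capacity-feasible assignment to {P1, P2} ships for at least 320.
Compare {P2, P3}: its best feasible assignment gives total 1063.
Compare {P1, P2, P3}: its best feasible assignment gives total 1275.
Every other set of open sites that can feasibly serve all demand totals ≥ 1063 even under its best assignment. Minimum: 938.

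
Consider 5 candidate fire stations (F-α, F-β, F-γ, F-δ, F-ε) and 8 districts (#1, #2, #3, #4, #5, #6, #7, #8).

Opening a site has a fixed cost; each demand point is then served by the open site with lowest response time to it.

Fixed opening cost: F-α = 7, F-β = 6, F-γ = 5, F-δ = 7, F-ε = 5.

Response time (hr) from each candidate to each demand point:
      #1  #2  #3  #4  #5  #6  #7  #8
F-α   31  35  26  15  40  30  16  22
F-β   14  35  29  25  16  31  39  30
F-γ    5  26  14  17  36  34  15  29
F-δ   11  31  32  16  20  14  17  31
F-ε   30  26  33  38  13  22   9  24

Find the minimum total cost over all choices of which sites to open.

Open {F-γ, F-δ, F-ε}: assign each demand point to its cheapest open site.
  #1→F-γ 5, #2→F-γ 26, #3→F-γ 14, #4→F-δ 16, #5→F-ε 13, #6→F-δ 14, #7→F-ε 9, #8→F-ε 24
  response time 121, fixed 17 → total 138.
Compare {F-γ, F-ε}: response time 130 + fixed 10 = 140.
Compare {F-α, F-γ, F-δ, F-ε}: response time 118 + fixed 24 = 142.
Compare {F-α, F-γ, F-ε}: response time 126 + fixed 17 = 143.
All other subsets cost ≥ 140. Minimum total cost: 138.

138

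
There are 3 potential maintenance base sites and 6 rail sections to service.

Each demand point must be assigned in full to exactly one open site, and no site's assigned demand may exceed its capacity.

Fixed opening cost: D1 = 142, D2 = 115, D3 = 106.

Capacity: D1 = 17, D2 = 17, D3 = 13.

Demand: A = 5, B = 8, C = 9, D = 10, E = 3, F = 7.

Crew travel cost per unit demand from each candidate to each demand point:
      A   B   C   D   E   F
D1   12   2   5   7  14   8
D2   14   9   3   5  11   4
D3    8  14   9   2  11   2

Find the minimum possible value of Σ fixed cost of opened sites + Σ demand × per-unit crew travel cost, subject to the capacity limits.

Open {D1, D2, D3}; cheapest assignment that respects the capacities:
  D1 (cap 17, load 13): A, B — cost 5×12 + 8×2 = 76
  D2 (cap 17, load 16): C, F — cost 9×3 + 7×4 = 55
  D3 (cap 13, load 13): D, E — cost 10×2 + 3×11 = 53
  Shipping 184, fixed 363 → total 547.
  Any other capacity-feasible assignment to {D1, D2, D3} ships for at least 184.
Total demand is 42 and no other set of sites has combined capacity ≥ 42, so {D1, D2, D3} is the only feasible choice of open sites. Minimum: 547.

547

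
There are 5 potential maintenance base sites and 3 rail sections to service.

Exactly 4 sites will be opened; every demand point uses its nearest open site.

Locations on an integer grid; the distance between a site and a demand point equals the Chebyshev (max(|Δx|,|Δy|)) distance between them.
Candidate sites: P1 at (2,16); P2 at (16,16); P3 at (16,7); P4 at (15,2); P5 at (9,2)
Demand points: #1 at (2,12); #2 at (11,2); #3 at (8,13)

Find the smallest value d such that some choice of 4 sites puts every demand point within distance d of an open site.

Open {P1, P2, P3, P4}.
  Farthest demand point is #3 at distance 6 (to P1); all others are ≤ 6.
With {P1, P2, P3, P5} the worst case is 6.
With {P1, P2, P4, P5} the worst case is 6.
No size-4 selection achieves below 6.

6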